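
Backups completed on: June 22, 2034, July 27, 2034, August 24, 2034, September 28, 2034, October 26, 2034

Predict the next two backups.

November 23, 2034; December 28, 2034

Gaps: 35, 28, 35, 28 days — a mix of 28 and 35. Every date is a Thursday.
Each is the 4th Thursday of its month.
November 2034 — 4th Thursday is November 23, 2034.
December 2034 — 4th Thursday is December 28, 2034.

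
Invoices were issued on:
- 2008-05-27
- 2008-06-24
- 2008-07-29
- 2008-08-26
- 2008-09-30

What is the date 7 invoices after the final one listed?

2009-04-28

All Tuesdays; the gaps (28, 35, 28, 35) vary with month length.
This is the last Tuesday of each month.
October 2008 ends with Tuesday 2008-10-28.
November 2008 ends with Tuesday 2008-11-25.
December 2008 ends with Tuesday 2008-12-30.
January 2009 ends with Tuesday 2009-01-27.
Last Tuesday of February 2009: 2009-02-24.
March 2009 ends with Tuesday 2009-03-31.
April 2009 ends with Tuesday 2009-04-28.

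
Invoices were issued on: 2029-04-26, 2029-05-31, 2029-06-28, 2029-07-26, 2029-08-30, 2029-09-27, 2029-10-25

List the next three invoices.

2029-11-29, 2029-12-27, 2030-01-31

Every date is a Thursday; gaps 35, 28, 28, 35, 28, 28 days.
Each is the last Thursday of its month (at least one falls on the 29th or later, ruling out '4th Thursday').
November 2029 ends with Thursday 2029-11-29.
Last Thursday of December 2029: 2029-12-27.
January 2030 ends with Thursday 2030-01-31.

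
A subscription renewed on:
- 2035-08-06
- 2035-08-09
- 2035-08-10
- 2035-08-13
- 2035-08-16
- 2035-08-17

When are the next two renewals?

2035-08-20, 2035-08-23

The gap pattern 3, 1, 3, 3, 1 repeats every 3 events.
These are the Mondays, Thursdays and Fridays of each week.
The following Monday is 2035-08-20.
Next Thursday: 2035-08-23.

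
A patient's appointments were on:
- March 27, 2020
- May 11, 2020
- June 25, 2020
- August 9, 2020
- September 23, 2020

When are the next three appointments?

The spacing is 45, 45, 45, 45 days — always 45 days.
September 23, 2020 + 45 days = November 7, 2020.
November 7, 2020 + 45 days = December 22, 2020.
December 22, 2020 + 45 days = February 5, 2021.

November 7, 2020; December 22, 2020; February 5, 2021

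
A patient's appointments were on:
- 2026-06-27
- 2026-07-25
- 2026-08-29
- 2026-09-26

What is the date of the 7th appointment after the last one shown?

All Saturdays; the gaps (28, 35, 28) vary with month length.
This is the last Saturday of each month.
Last Saturday of October 2026: 2026-10-31.
November 2026 ends with Saturday 2026-11-28.
Last Saturday of December 2026: 2026-12-26.
Last Saturday of January 2027: 2027-01-30.
Last Saturday of February 2027: 2027-02-27.
Last Saturday of March 2027: 2027-03-27.
April 2027 ends with Saturday 2027-04-24.

2027-04-24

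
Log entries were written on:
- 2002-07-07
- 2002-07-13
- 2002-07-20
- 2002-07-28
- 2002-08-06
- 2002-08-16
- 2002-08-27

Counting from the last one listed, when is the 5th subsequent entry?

2002-11-05

Gaps: 6, 7, 8, 9, 10, 11 days — each gap is 1 larger than the previous one.
Next gap: 12 days. 2002-08-27 + 12 days = 2002-09-08.
Next gap: 13 days. 2002-09-08 + 13 days = 2002-09-21.
Next gap: 14 days. 2002-09-21 + 14 days = 2002-10-05.
Next gap: 15 days. 2002-10-05 + 15 days = 2002-10-20.
Next gap: 16 days. 2002-10-20 + 16 days = 2002-11-05.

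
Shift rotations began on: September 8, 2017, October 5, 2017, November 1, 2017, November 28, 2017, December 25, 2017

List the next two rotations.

January 21, 2018; February 17, 2018

The spacing is 27, 27, 27, 27 days — always 27 days.
December 25, 2017 + 27 days = January 21, 2018.
January 21, 2018 + 27 days = February 17, 2018.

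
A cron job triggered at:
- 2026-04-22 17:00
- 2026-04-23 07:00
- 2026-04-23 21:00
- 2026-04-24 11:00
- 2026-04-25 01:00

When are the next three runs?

Spacing: 14, 14, 14, 14 h — constant 14 h.
2026-04-25 01:00 + 14 h = 2026-04-25 15:00.
2026-04-25 15:00 + 14 h = 2026-04-26 05:00.
2026-04-26 05:00 + 14 h = 2026-04-26 19:00.

2026-04-25 15:00, 2026-04-26 05:00, 2026-04-26 19:00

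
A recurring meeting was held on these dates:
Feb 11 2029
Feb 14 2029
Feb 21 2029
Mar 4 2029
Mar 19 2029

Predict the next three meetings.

Apr 7 2029, Apr 30 2029, May 27 2029

The spacing grows by 4 each time: 3, 7, 11, 15 days.
Next gap: 19 days. Mar 19 2029 + 19 days = Apr 7 2029.
Next gap: 23 days. Apr 7 2029 + 23 days = Apr 30 2029.
Next gap: 27 days. Apr 30 2029 + 27 days = May 27 2029.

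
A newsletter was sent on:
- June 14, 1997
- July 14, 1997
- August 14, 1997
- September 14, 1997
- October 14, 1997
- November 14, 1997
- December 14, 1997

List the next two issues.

Each date is the 14th; the gaps (30, 31, 31, 30, 31, 30) track the month lengths.
The rule is the 14th of each month.
Next: January 1998 → January 14, 1998.
February 1998: February 14, 1998.

January 14, 1998; February 14, 1998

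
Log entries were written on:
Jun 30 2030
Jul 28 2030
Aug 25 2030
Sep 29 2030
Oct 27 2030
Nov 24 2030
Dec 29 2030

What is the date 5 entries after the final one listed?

Every date is a Sunday; gaps 28, 28, 35, 28, 28, 35 days.
Each is the last Sunday of its month (at least one falls on the 29th or later, ruling out '4th Sunday').
Last Sunday of January 2031: Jan 26 2031.
Last Sunday of February 2031: Feb 23 2031.
Last Sunday of March 2031: Mar 30 2031.
April 2031 ends with Sunday Apr 27 2031.
May 2031 ends with Sunday May 25 2031.

May 25 2031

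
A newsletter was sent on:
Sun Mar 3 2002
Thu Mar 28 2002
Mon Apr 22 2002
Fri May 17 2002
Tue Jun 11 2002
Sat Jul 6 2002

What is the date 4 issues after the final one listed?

Gaps between consecutive events: 25, 25, 25, 25, 25 days — a constant 25-day interval.
Sat Jul 6 2002 + 25 days = Wed Jul 31 2002.
Wed Jul 31 2002 + 25 days = Sun Aug 25 2002.
Sun Aug 25 2002 + 25 days = Thu Sep 19 2002.
Thu Sep 19 2002 + 25 days = Mon Oct 14 2002.

Mon Oct 14 2002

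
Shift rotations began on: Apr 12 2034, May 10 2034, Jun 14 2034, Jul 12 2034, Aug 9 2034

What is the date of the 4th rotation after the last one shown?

Gaps: 28, 35, 28, 28 days — a mix of 28 and 35. Every date is a Wednesday.
Each is the 2nd Wednesday of its month.
2nd Wednesday of September 2034: Sep 13 2034.
2nd Wednesday of October 2034: Oct 11 2034.
2nd Wednesday of November 2034: Nov 8 2034.
2nd Wednesday of December 2034: Dec 13 2034.

Dec 13 2034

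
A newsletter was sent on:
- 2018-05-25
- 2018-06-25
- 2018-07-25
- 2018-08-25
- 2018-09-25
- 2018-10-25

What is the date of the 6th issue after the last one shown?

The day-of-month is always 25 (31, 30, 31, 31, 30 days between events).
So this recurs on the 25th of each month.
November 2018: 2018-11-25.
December 2018: 2018-12-25.
January 2019: 2019-01-25.
Next: February 2019 → 2019-02-25.
Next: March 2019 → 2019-03-25.
April 2019: 2019-04-25.

2019-04-25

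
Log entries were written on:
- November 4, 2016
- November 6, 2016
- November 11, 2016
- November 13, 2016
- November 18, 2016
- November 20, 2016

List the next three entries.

November 25, 2016; November 27, 2016; December 2, 2016

The gap pattern 2, 5, 2, 5, 2 repeats every 2 events.
These are the Fridays and Sundays of each week.
The following Friday is November 25, 2016.
Next Sunday: November 27, 2016.
Next Friday: December 2, 2016.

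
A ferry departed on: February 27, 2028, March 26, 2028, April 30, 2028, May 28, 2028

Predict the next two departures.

These are Sundays with 28, 35, 28-day gaps.
Each is the final Sunday of its month — April 30, 2028 is past the 28th, so '4th Sunday' doesn't fit.
June 2028 ends with Sunday June 25, 2028.
July 2028 ends with Sunday July 30, 2028.

June 25, 2028; July 30, 2028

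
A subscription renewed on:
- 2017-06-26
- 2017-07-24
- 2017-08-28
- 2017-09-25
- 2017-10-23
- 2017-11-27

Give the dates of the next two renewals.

All dates are Mondays, 28, 35, 28, 28, 35 days apart.
Specifically, the 4th Monday of each month.
4th Monday of December 2017: 2017-12-25.
January 2018 — 4th Monday is 2018-01-22.

2017-12-25, 2018-01-22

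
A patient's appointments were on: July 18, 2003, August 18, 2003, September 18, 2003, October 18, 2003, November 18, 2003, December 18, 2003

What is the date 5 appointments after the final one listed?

May 18, 2004

Gaps: 31, 31, 30, 31, 30 days — not constant. Every event is on the 18th of the month.
Pattern: the 18th of each month.
Next: January 2004 → January 18, 2004.
Next: February 2004 → February 18, 2004.
Next: March 2004 → March 18, 2004.
April 2004: April 18, 2004.
May 2004: May 18, 2004.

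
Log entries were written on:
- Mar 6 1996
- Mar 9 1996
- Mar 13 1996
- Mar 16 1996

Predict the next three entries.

Mar 20 1996, Mar 23 1996, Mar 27 1996

Gaps: 3, 4, 3 days — not constant, but cyclic with period 2.
The events fall on every Wednesday and Saturday.
Next Wednesday: Mar 20 1996.
The following Saturday is Mar 23 1996.
Next Wednesday: Mar 27 1996.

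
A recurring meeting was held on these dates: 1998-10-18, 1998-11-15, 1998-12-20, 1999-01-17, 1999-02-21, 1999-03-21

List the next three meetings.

1999-04-18, 1999-05-16, 1999-06-20

Gaps: 28, 35, 28, 35, 28 days — a mix of 28 and 35. Every date is a Sunday.
Each is the 3rd Sunday of its month.
3rd Sunday of April 1999: 1999-04-18.
May 1999 — 3rd Sunday is 1999-05-16.
3rd Sunday of June 1999: 1999-06-20.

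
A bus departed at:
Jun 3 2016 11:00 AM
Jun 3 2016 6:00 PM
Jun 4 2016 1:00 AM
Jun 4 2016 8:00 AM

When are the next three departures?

Jun 4 2016 3:00 PM, Jun 4 2016 10:00 PM, Jun 5 2016 5:00 AM

Spacing: 7, 7, 7 h — constant 7 h.
Jun 4 2016 8:00 AM + 7 h = Jun 4 2016 3:00 PM.
Jun 4 2016 3:00 PM + 7 h = Jun 4 2016 10:00 PM.
Jun 4 2016 10:00 PM + 7 h = Jun 5 2016 5:00 AM.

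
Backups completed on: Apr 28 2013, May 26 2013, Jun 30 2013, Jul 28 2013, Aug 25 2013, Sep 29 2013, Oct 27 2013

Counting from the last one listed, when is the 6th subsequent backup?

Every date is a Sunday; gaps 28, 35, 28, 28, 35, 28 days.
Each is the last Sunday of its month (at least one falls on the 29th or later, ruling out '4th Sunday').
Last Sunday of November 2013: Nov 24 2013.
December 2013 ends with Sunday Dec 29 2013.
January 2014 ends with Sunday Jan 26 2014.
February 2014 ends with Sunday Feb 23 2014.
March 2014 ends with Sunday Mar 30 2014.
Last Sunday of April 2014: Apr 27 2014.

Apr 27 2014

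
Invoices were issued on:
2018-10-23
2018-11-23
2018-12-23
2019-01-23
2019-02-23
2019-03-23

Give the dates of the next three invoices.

2019-04-23, 2019-05-23, 2019-06-23

Each date is the 23rd; the gaps (31, 30, 31, 31, 28) track the month lengths.
The rule is the 23rd of each month.
April 2019: 2019-04-23.
Next: May 2019 → 2019-05-23.
June 2019: 2019-06-23.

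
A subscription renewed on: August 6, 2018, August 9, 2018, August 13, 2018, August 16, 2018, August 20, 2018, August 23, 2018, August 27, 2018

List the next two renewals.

Every event lands on a Monday or Thursday (gaps cycle 3, 4, 3, 4, 3, 4).
So the schedule is: every Monday and Thursday.
Next Thursday: August 30, 2018.
The following Monday is September 3, 2018.

August 30, 2018; September 3, 2018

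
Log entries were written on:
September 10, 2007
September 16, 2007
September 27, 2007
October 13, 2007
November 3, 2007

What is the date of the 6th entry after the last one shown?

Gaps: 6, 11, 16, 21 days — each gap is 5 larger than the previous one.
Next gap: 26 days. November 3, 2007 + 26 days = November 29, 2007.
Next gap: 31 days. November 29, 2007 + 31 days = December 30, 2007.
Next gap: 36 days. December 30, 2007 + 36 days = February 4, 2008.
Next gap: 41 days. February 4, 2008 + 41 days = March 16, 2008.
Next gap: 46 days. March 16, 2008 + 46 days = May 1, 2008.
Next gap: 51 days. May 1, 2008 + 51 days = June 21, 2008.

June 21, 2008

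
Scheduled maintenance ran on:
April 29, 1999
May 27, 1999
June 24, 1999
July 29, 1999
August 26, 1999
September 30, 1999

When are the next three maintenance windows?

October 28, 1999; November 25, 1999; December 30, 1999

All Thursdays; the gaps (28, 28, 35, 28, 35) vary with month length.
This is the last Thursday of each month.
Last Thursday of October 1999: October 28, 1999.
Last Thursday of November 1999: November 25, 1999.
December 1999 ends with Thursday December 30, 1999.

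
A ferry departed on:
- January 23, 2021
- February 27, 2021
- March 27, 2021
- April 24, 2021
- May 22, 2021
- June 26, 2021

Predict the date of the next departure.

Gaps: 35, 28, 28, 28, 35 days — a mix of 28 and 35. Every date is a Saturday.
Each is the 4th Saturday of its month.
4th Saturday of July 2021: July 24, 2021.

July 24, 2021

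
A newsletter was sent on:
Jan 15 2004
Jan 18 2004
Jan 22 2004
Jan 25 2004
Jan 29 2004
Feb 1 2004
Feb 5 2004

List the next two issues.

The gap pattern 3, 4, 3, 4, 3, 4 repeats every 2 events.
These are the Thursdays and Sundays of each week.
Next Sunday: Feb 8 2004.
Next Thursday: Feb 12 2004.

Feb 8 2004, Feb 12 2004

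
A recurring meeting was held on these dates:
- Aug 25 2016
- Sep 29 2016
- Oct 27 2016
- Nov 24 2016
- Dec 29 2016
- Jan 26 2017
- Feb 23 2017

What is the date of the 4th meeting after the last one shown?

Jun 29 2017

These are Thursdays with 35, 28, 28, 35, 28, 28-day gaps.
Each is the final Thursday of its month — Sep 29 2016 is past the 28th, so '4th Thursday' doesn't fit.
March 2017 ends with Thursday Mar 30 2017.
April 2017 ends with Thursday Apr 27 2017.
May 2017 ends with Thursday May 25 2017.
June 2017 ends with Thursday Jun 29 2017.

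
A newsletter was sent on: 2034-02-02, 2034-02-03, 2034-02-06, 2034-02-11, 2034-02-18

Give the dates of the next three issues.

Intervals are 1, 3, 5, 7 days — an arithmetic progression with common difference 2.
Next gap: 9 days. 2034-02-18 + 9 days = 2034-02-27.
Next gap: 11 days. 2034-02-27 + 11 days = 2034-03-10.
Next gap: 13 days. 2034-03-10 + 13 days = 2034-03-23.

2034-02-27, 2034-03-10, 2034-03-23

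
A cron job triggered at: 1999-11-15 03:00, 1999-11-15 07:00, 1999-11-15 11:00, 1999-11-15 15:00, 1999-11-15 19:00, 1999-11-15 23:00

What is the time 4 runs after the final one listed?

1999-11-16 15:00

Spacing: 4, 4, 4, 4, 4 h — constant 4 h.
1999-11-15 23:00 + 4 h = 1999-11-16 03:00.
1999-11-16 03:00 + 4 h = 1999-11-16 07:00.
1999-11-16 07:00 + 4 h = 1999-11-16 11:00.
1999-11-16 11:00 + 4 h = 1999-11-16 15:00.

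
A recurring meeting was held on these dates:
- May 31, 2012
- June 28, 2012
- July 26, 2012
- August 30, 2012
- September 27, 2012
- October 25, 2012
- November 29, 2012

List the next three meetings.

December 27, 2012; January 31, 2013; February 28, 2013

Every date is a Thursday; gaps 28, 28, 35, 28, 28, 35 days.
Each is the last Thursday of its month (at least one falls on the 29th or later, ruling out '4th Thursday').
Last Thursday of December 2012: December 27, 2012.
January 2013 ends with Thursday January 31, 2013.
February 2013 ends with Thursday February 28, 2013.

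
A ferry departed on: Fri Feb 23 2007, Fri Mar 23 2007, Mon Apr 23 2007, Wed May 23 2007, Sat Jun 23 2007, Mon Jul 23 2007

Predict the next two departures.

Thu Aug 23 2007, Sun Sep 23 2007

Each date is the 23rd; the gaps (28, 31, 30, 31, 30) track the month lengths.
The rule is the 23rd of each month.
August 2007: Thu Aug 23 2007.
September 2007: Sun Sep 23 2007.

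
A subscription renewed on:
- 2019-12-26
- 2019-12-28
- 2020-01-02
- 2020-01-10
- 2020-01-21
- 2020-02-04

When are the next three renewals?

Gaps: 2, 5, 8, 11, 14 days — each gap is 3 larger than the previous one.
Next gap: 17 days. 2020-02-04 + 17 days = 2020-02-21.
Next gap: 20 days. 2020-02-21 + 20 days = 2020-03-12.
Next gap: 23 days. 2020-03-12 + 23 days = 2020-04-04.

2020-02-21, 2020-03-12, 2020-04-04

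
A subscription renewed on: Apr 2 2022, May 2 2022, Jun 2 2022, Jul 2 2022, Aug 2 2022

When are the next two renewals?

Sep 2 2022, Oct 2 2022

Each date is the 2nd; the gaps (30, 31, 30, 31) track the month lengths.
The rule is the 2nd of each month.
Next: September 2022 → Sep 2 2022.
Next: October 2022 → Oct 2 2022.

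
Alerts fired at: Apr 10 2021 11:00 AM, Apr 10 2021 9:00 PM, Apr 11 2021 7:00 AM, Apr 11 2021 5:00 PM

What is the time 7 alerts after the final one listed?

The interval is a steady 10 hours (10, 10, 10).
Apr 11 2021 5:00 PM + 10 h = Apr 12 2021 3:00 AM.
Apr 12 2021 3:00 AM + 10 h = Apr 12 2021 1:00 PM.
Apr 12 2021 1:00 PM + 10 h = Apr 12 2021 11:00 PM.
Apr 12 2021 11:00 PM + 10 h = Apr 13 2021 9:00 AM.
Apr 13 2021 9:00 AM + 10 h = Apr 13 2021 7:00 PM.
Apr 13 2021 7:00 PM + 10 h = Apr 14 2021 5:00 AM.
Apr 14 2021 5:00 AM + 10 h = Apr 14 2021 3:00 PM.

Apr 14 2021 3:00 PM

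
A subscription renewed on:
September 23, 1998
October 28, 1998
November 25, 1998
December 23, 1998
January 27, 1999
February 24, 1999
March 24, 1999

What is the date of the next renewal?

April 28, 1999

These are Wednesdays at 28- or 35-day spacing (35, 28, 28, 35, 28, 28).
The pattern: 4th Wednesday of the month.
4th Wednesday of April 1999: April 28, 1999.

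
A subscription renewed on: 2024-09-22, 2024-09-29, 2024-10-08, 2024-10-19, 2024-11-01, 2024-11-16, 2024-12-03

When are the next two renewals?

2024-12-22, 2025-01-12

The spacing grows by 2 each time: 7, 9, 11, 13, 15, 17 days.
Next gap: 19 days. 2024-12-03 + 19 days = 2024-12-22.
Next gap: 21 days. 2024-12-22 + 21 days = 2025-01-12.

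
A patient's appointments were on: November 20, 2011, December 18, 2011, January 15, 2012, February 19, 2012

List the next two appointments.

All dates are Sundays, 28, 28, 35 days apart.
Specifically, the 3rd Sunday of each month.
3rd Sunday of March 2012: March 18, 2012.
3rd Sunday of April 2012: April 15, 2012.

March 18, 2012; April 15, 2012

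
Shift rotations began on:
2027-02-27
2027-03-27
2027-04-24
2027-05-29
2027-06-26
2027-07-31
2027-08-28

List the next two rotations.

All Saturdays; the gaps (28, 28, 35, 28, 35, 28) vary with month length.
This is the last Saturday of each month.
Last Saturday of September 2027: 2027-09-25.
Last Saturday of October 2027: 2027-10-30.

2027-09-25, 2027-10-30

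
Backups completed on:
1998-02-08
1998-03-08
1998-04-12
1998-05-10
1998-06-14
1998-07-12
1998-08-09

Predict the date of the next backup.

1998-09-13

These are Sundays at 28- or 35-day spacing (28, 35, 28, 35, 28, 28).
The pattern: 2nd Sunday of the month.
2nd Sunday of September 1998: 1998-09-13.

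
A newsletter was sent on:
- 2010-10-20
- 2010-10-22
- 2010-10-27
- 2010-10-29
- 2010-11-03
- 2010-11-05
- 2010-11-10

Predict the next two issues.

Gaps: 2, 5, 2, 5, 2, 5 days — not constant, but cyclic with period 2.
The events fall on every Wednesday and Friday.
Next Friday: 2010-11-12.
The following Wednesday is 2010-11-17.

2010-11-12, 2010-11-17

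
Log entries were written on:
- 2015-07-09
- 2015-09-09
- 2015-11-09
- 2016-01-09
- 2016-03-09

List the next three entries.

2016-05-09, 2016-07-09, 2016-09-09

Gaps: 62, 61, 61, 60 days — not constant. Every event is on the 9th of the month.
Pattern: the 9th of every 2 months.
Next: May 2016 → 2016-05-09.
Next: July 2016 → 2016-07-09.
Next: September 2016 → 2016-09-09.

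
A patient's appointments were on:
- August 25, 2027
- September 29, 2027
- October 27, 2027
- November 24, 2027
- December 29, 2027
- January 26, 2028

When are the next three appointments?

All Wednesdays; the gaps (35, 28, 28, 35, 28) vary with month length.
This is the last Wednesday of each month.
Last Wednesday of February 2028: February 23, 2028.
Last Wednesday of March 2028: March 29, 2028.
April 2028 ends with Wednesday April 26, 2028.

February 23, 2028; March 29, 2028; April 26, 2028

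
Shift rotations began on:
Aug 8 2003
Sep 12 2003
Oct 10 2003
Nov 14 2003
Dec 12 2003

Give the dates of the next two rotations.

These are Fridays at 28- or 35-day spacing (35, 28, 35, 28).
The pattern: 2nd Friday of the month.
2nd Friday of January 2004: Jan 9 2004.
February 2004 — 2nd Friday is Feb 13 2004.

Jan 9 2004, Feb 13 2004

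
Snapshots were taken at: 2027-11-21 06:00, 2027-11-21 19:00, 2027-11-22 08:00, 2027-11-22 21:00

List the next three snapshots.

The interval is a steady 13 hours (13, 13, 13).
2027-11-22 21:00 + 13 h = 2027-11-23 10:00.
2027-11-23 10:00 + 13 h = 2027-11-23 23:00.
2027-11-23 23:00 + 13 h = 2027-11-24 12:00.

2027-11-23 10:00, 2027-11-23 23:00, 2027-11-24 12:00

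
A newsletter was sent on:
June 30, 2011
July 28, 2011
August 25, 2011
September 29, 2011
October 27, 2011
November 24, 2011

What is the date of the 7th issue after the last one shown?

All Thursdays; the gaps (28, 28, 35, 28, 28) vary with month length.
This is the last Thursday of each month.
December 2011 ends with Thursday December 29, 2011.
Last Thursday of January 2012: January 26, 2012.
February 2012 ends with Thursday February 23, 2012.
March 2012 ends with Thursday March 29, 2012.
Last Thursday of April 2012: April 26, 2012.
Last Thursday of May 2012: May 31, 2012.
Last Thursday of June 2012: June 28, 2012.

June 28, 2012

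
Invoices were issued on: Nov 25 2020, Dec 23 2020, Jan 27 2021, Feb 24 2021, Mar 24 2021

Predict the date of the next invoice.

Apr 28 2021

These are Wednesdays at 28- or 35-day spacing (28, 35, 28, 28).
The pattern: 4th Wednesday of the month.
April 2021 — 4th Wednesday is Apr 28 2021.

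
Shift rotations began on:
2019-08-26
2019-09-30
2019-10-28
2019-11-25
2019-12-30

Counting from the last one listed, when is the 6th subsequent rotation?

Every date is a Monday; gaps 35, 28, 28, 35 days.
Each is the last Monday of its month (at least one falls on the 29th or later, ruling out '4th Monday').
Last Monday of January 2020: 2020-01-27.
February 2020 ends with Monday 2020-02-24.
Last Monday of March 2020: 2020-03-30.
April 2020 ends with Monday 2020-04-27.
May 2020 ends with Monday 2020-05-25.
Last Monday of June 2020: 2020-06-29.

2020-06-29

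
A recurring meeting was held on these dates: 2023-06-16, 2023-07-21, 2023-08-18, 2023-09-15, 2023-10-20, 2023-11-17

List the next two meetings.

All dates are Fridays, 35, 28, 28, 35, 28 days apart.
Specifically, the 3rd Friday of each month.
December 2023 — 3rd Friday is 2023-12-15.
3rd Friday of January 2024: 2024-01-19.

2023-12-15, 2024-01-19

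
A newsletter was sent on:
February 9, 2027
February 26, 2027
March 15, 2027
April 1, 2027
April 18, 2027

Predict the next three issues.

May 5, 2027; May 22, 2027; June 8, 2027

Every event comes 17 days after the last (17, 17, 17, 17).
April 18, 2027 + 17 days = May 5, 2027.
May 5, 2027 + 17 days = May 22, 2027.
May 22, 2027 + 17 days = June 8, 2027.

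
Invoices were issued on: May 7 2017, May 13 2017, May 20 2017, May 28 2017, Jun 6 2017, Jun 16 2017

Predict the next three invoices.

Gaps: 6, 7, 8, 9, 10 days — each gap is 1 larger than the previous one.
Next gap: 11 days. Jun 16 2017 + 11 days = Jun 27 2017.
Next gap: 12 days. Jun 27 2017 + 12 days = Jul 9 2017.
Next gap: 13 days. Jul 9 2017 + 13 days = Jul 22 2017.

Jun 27 2017, Jul 9 2017, Jul 22 2017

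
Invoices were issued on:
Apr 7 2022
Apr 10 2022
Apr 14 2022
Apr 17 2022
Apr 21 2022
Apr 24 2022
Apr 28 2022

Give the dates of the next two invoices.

Every event lands on a Thursday or Sunday (gaps cycle 3, 4, 3, 4, 3, 4).
So the schedule is: every Thursday and Sunday.
The following Sunday is May 1 2022.
Next Thursday: May 5 2022.

May 1 2022, May 5 2022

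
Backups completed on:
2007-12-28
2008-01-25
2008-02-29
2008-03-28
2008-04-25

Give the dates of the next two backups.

2008-05-30, 2008-06-27

These are Fridays with 28, 35, 28, 28-day gaps.
Each is the final Friday of its month — 2008-02-29 is past the 28th, so '4th Friday' doesn't fit.
Last Friday of May 2008: 2008-05-30.
Last Friday of June 2008: 2008-06-27.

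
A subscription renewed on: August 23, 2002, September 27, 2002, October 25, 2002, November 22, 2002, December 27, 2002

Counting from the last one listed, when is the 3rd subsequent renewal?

All dates are Fridays, 35, 28, 28, 35 days apart.
Specifically, the 4th Friday of each month.
4th Friday of January 2003: January 24, 2003.
February 2003 — 4th Friday is February 28, 2003.
4th Friday of March 2003: March 28, 2003.

March 28, 2003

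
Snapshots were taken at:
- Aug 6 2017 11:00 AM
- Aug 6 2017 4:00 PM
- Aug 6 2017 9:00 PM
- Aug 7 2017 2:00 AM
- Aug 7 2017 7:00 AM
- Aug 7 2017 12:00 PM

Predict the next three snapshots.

Aug 7 2017 5:00 PM, Aug 7 2017 10:00 PM, Aug 8 2017 3:00 AM

Spacing: 5, 5, 5, 5, 5 h — constant 5 h.
Aug 7 2017 12:00 PM + 5 h = Aug 7 2017 5:00 PM.
Aug 7 2017 5:00 PM + 5 h = Aug 7 2017 10:00 PM.
Aug 7 2017 10:00 PM + 5 h = Aug 8 2017 3:00 AM.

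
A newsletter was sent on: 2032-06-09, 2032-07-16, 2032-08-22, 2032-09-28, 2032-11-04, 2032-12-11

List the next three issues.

Gaps between consecutive events: 37, 37, 37, 37, 37 days — a constant 37-day interval.
2032-12-11 + 37 days = 2033-01-17.
2033-01-17 + 37 days = 2033-02-23.
2033-02-23 + 37 days = 2033-04-01.

2033-01-17, 2033-02-23, 2033-04-01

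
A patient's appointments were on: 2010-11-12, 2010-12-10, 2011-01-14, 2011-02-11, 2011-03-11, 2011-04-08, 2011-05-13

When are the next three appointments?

All dates are Fridays, 28, 35, 28, 28, 28, 35 days apart.
Specifically, the 2nd Friday of each month.
2nd Friday of June 2011: 2011-06-10.
July 2011 — 2nd Friday is 2011-07-08.
2nd Friday of August 2011: 2011-08-12.

2011-06-10, 2011-07-08, 2011-08-12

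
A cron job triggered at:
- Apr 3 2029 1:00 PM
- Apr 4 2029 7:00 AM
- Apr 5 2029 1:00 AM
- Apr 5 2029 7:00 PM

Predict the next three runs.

The interval is a steady 18 hours (18, 18, 18).
Apr 5 2029 7:00 PM + 18 h = Apr 6 2029 1:00 PM.
Apr 6 2029 1:00 PM + 18 h = Apr 7 2029 7:00 AM.
Apr 7 2029 7:00 AM + 18 h = Apr 8 2029 1:00 AM.

Apr 6 2029 1:00 PM, Apr 7 2029 7:00 AM, Apr 8 2029 1:00 AM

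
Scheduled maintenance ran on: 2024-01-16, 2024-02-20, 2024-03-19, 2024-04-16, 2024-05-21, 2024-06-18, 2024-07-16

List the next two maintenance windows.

2024-08-20, 2024-09-17

Gaps: 35, 28, 28, 35, 28, 28 days — a mix of 28 and 35. Every date is a Tuesday.
Each is the 3rd Tuesday of its month.
3rd Tuesday of August 2024: 2024-08-20.
3rd Tuesday of September 2024: 2024-09-17.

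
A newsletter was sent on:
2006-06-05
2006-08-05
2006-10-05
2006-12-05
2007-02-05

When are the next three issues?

Gaps: 61, 61, 61, 62 days — not constant. Every event is on the 5th of the month.
Pattern: the 5th of every 2 months.
April 2007: 2007-04-05.
June 2007: 2007-06-05.
August 2007: 2007-08-05.

2007-04-05, 2007-06-05, 2007-08-05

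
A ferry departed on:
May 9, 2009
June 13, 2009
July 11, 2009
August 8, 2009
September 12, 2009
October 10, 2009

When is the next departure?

These are Saturdays at 28- or 35-day spacing (35, 28, 28, 35, 28).
The pattern: 2nd Saturday of the month.
2nd Saturday of November 2009: November 14, 2009.

November 14, 2009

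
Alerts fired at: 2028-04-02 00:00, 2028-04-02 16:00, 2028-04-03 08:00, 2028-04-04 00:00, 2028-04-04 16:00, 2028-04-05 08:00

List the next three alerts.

2028-04-06 00:00, 2028-04-06 16:00, 2028-04-07 08:00

Spacing: 16, 16, 16, 16, 16 h — constant 16 h.
2028-04-05 08:00 + 16 h = 2028-04-06 00:00.
2028-04-06 00:00 + 16 h = 2028-04-06 16:00.
2028-04-06 16:00 + 16 h = 2028-04-07 08:00.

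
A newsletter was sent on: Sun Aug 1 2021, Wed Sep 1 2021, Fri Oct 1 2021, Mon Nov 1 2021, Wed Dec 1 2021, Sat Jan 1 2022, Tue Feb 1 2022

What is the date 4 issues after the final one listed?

Gaps: 31, 30, 31, 30, 31, 31 days — not constant. Every event is on the 1st of the month.
Pattern: the 1st of each month.
Next: March 2022 → Tue Mar 1 2022.
April 2022: Fri Apr 1 2022.
May 2022: Sun May 1 2022.
Next: June 2022 → Wed Jun 1 2022.

Wed Jun 1 2022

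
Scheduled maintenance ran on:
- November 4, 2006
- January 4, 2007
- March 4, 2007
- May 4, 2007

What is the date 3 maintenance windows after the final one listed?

Each date is the 4th; the gaps (61, 59, 61) track the month lengths.
The rule is the 4th of every 2 months.
July 2007: July 4, 2007.
September 2007: September 4, 2007.
November 2007: November 4, 2007.

November 4, 2007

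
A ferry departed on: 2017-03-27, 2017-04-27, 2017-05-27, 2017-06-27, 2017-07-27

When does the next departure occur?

Gaps: 31, 30, 31, 30 days — not constant. Every event is on the 27th of the month.
Pattern: the 27th of each month.
August 2017: 2017-08-27.

2017-08-27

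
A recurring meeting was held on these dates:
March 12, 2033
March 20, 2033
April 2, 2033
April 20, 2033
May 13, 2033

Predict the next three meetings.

The spacing grows by 5 each time: 8, 13, 18, 23 days.
Next gap: 28 days. May 13, 2033 + 28 days = June 10, 2033.
Next gap: 33 days. June 10, 2033 + 33 days = July 13, 2033.
Next gap: 38 days. July 13, 2033 + 38 days = August 20, 2033.

June 10, 2033; July 13, 2033; August 20, 2033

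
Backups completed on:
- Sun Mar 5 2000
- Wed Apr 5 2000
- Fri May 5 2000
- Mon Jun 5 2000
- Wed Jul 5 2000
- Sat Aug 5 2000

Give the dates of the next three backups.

Each date is the 5th; the gaps (31, 30, 31, 30, 31) track the month lengths.
The rule is the 5th of each month.
September 2000: Tue Sep 5 2000.
Next: October 2000 → Thu Oct 5 2000.
Next: November 2000 → Sun Nov 5 2000.

Tue Sep 5 2000, Thu Oct 5 2000, Sun Nov 5 2000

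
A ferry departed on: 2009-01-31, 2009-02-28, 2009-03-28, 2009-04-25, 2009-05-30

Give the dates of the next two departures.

2009-06-27, 2009-07-25

These are Saturdays with 28, 28, 28, 35-day gaps.
Each is the final Saturday of its month — 2009-01-31 is past the 28th, so '4th Saturday' doesn't fit.
June 2009 ends with Saturday 2009-06-27.
Last Saturday of July 2009: 2009-07-25.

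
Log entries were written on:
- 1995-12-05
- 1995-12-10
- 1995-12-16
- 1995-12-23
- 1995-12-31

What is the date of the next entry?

1996-01-09

Gaps: 5, 6, 7, 8 days — each gap is 1 larger than the previous one.
Next gap: 9 days. 1995-12-31 + 9 days = 1996-01-09.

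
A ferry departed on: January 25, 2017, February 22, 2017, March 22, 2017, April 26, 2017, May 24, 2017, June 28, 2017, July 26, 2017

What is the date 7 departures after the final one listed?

February 28, 2018

Gaps: 28, 28, 35, 28, 35, 28 days — a mix of 28 and 35. Every date is a Wednesday.
Each is the 4th Wednesday of its month.
4th Wednesday of August 2017: August 23, 2017.
4th Wednesday of September 2017: September 27, 2017.
4th Wednesday of October 2017: October 25, 2017.
4th Wednesday of November 2017: November 22, 2017.
4th Wednesday of December 2017: December 27, 2017.
4th Wednesday of January 2018: January 24, 2018.
4th Wednesday of February 2018: February 28, 2018.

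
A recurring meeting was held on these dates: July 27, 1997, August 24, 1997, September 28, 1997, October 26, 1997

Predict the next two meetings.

These are Sundays at 28- or 35-day spacing (28, 35, 28).
The pattern: 4th Sunday of the month.
4th Sunday of November 1997: November 23, 1997.
December 1997 — 4th Sunday is December 28, 1997.

November 23, 1997; December 28, 1997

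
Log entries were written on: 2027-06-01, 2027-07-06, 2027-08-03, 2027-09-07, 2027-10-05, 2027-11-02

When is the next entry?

These are Tuesdays at 28- or 35-day spacing (35, 28, 35, 28, 28).
The pattern: 1st Tuesday of the month.
1st Tuesday of December 2027: 2027-12-07.

2027-12-07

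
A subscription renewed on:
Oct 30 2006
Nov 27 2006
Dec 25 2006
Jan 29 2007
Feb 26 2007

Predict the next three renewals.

Every date is a Monday; gaps 28, 28, 35, 28 days.
Each is the last Monday of its month (at least one falls on the 29th or later, ruling out '4th Monday').
March 2007 ends with Monday Mar 26 2007.
April 2007 ends with Monday Apr 30 2007.
Last Monday of May 2007: May 28 2007.

Mar 26 2007, Apr 30 2007, May 28 2007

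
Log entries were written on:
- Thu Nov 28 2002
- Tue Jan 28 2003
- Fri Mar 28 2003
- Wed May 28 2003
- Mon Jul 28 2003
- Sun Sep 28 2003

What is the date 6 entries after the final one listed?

Tue Sep 28 2004

Each date is the 28th; the gaps (61, 59, 61, 61, 62) track the month lengths.
The rule is the 28th of every 2 months.
November 2003: Fri Nov 28 2003.
January 2004: Wed Jan 28 2004.
Next: March 2004 → Sun Mar 28 2004.
May 2004: Fri May 28 2004.
Next: July 2004 → Wed Jul 28 2004.
September 2004: Tue Sep 28 2004.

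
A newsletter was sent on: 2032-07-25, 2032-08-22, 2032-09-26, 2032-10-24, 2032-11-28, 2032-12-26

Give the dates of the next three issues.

2033-01-23, 2033-02-27, 2033-03-27

Gaps: 28, 35, 28, 35, 28 days — a mix of 28 and 35. Every date is a Sunday.
Each is the 4th Sunday of its month.
January 2033 — 4th Sunday is 2033-01-23.
February 2033 — 4th Sunday is 2033-02-27.
4th Sunday of March 2033: 2033-03-27.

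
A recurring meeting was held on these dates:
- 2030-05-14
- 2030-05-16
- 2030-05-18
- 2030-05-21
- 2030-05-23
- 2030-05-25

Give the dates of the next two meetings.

The gap pattern 2, 2, 3, 2, 2 repeats every 3 events.
These are the Tuesdays, Thursdays and Saturdays of each week.
Next Tuesday: 2030-05-28.
The following Thursday is 2030-05-30.

2030-05-28, 2030-05-30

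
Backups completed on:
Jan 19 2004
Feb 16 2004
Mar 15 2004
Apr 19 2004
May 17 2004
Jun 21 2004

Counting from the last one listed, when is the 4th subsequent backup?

Gaps: 28, 28, 35, 28, 35 days — a mix of 28 and 35. Every date is a Monday.
Each is the 3rd Monday of its month.
July 2004 — 3rd Monday is Jul 19 2004.
3rd Monday of August 2004: Aug 16 2004.
3rd Monday of September 2004: Sep 20 2004.
3rd Monday of October 2004: Oct 18 2004.

Oct 18 2004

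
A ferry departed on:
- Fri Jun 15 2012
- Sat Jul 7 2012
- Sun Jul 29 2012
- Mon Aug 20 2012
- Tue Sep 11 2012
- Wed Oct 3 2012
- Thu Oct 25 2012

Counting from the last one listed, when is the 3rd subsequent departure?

Gaps between consecutive events: 22, 22, 22, 22, 22, 22 days — a constant 22-day interval.
Thu Oct 25 2012 + 22 days = Fri Nov 16 2012.
Fri Nov 16 2012 + 22 days = Sat Dec 8 2012.
Sat Dec 8 2012 + 22 days = Sun Dec 30 2012.

Sun Dec 30 2012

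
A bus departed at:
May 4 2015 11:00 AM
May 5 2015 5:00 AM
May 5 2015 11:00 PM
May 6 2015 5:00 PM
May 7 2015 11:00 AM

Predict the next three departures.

The interval is a steady 18 hours (18, 18, 18, 18).
May 7 2015 11:00 AM + 18 h = May 8 2015 5:00 AM.
May 8 2015 5:00 AM + 18 h = May 8 2015 11:00 PM.
May 8 2015 11:00 PM + 18 h = May 9 2015 5:00 PM.

May 8 2015 5:00 AM, May 8 2015 11:00 PM, May 9 2015 5:00 PM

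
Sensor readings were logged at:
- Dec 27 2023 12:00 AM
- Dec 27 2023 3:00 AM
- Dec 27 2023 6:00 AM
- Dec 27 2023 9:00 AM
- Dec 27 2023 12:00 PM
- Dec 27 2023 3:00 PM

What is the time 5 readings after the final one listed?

Spacing: 3, 3, 3, 3, 3 h — constant 3 h.
Dec 27 2023 3:00 PM + 3 h = Dec 27 2023 6:00 PM.
Dec 27 2023 6:00 PM + 3 h = Dec 27 2023 9:00 PM.
Dec 27 2023 9:00 PM + 3 h = Dec 28 2023 12:00 AM.
Dec 28 2023 12:00 AM + 3 h = Dec 28 2023 3:00 AM.
Dec 28 2023 3:00 AM + 3 h = Dec 28 2023 6:00 AM.

Dec 28 2023 6:00 AM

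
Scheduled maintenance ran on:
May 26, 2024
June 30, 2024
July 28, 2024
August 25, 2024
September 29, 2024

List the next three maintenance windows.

October 27, 2024; November 24, 2024; December 29, 2024

Every date is a Sunday; gaps 35, 28, 28, 35 days.
Each is the last Sunday of its month (at least one falls on the 29th or later, ruling out '4th Sunday').
Last Sunday of October 2024: October 27, 2024.
November 2024 ends with Sunday November 24, 2024.
December 2024 ends with Sunday December 29, 2024.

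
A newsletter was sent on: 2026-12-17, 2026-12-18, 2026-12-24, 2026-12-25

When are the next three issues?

2026-12-31, 2027-01-01, 2027-01-07

The gap pattern 1, 6, 1 repeats every 2 events.
These are the Thursdays and Fridays of each week.
The following Thursday is 2026-12-31.
The following Friday is 2027-01-01.
The following Thursday is 2027-01-07.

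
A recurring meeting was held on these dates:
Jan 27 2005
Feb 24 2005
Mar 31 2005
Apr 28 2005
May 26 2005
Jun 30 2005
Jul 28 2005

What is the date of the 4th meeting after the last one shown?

Nov 24 2005

These are Thursdays with 28, 35, 28, 28, 35, 28-day gaps.
Each is the final Thursday of its month — Mar 31 2005 is past the 28th, so '4th Thursday' doesn't fit.
August 2005 ends with Thursday Aug 25 2005.
September 2005 ends with Thursday Sep 29 2005.
Last Thursday of October 2005: Oct 27 2005.
November 2005 ends with Thursday Nov 24 2005.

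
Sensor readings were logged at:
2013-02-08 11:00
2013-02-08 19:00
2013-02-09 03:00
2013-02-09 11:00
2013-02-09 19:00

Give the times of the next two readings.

Gaps: 8, 8, 8, 8 hours — each event is 8 hours after the previous one.
2013-02-09 19:00 + 8 h = 2013-02-10 03:00.
2013-02-10 03:00 + 8 h = 2013-02-10 11:00.

2013-02-10 03:00, 2013-02-10 11:00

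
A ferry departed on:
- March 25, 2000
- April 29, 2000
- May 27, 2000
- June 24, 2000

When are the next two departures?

All Saturdays; the gaps (35, 28, 28) vary with month length.
This is the last Saturday of each month.
July 2000 ends with Saturday July 29, 2000.
August 2000 ends with Saturday August 26, 2000.

July 29, 2000; August 26, 2000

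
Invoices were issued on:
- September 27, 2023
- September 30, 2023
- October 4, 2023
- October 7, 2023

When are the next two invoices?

Every event lands on a Wednesday or Saturday (gaps cycle 3, 4, 3).
So the schedule is: every Wednesday and Saturday.
Next Wednesday: October 11, 2023.
The following Saturday is October 14, 2023.

October 11, 2023; October 14, 2023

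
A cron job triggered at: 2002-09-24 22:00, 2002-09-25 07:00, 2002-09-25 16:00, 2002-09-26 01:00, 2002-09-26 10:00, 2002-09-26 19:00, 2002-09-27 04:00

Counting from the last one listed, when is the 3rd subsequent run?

Spacing: 9, 9, 9, 9, 9, 9 h — constant 9 h.
2002-09-27 04:00 + 9 h = 2002-09-27 13:00.
2002-09-27 13:00 + 9 h = 2002-09-27 22:00.
2002-09-27 22:00 + 9 h = 2002-09-28 07:00.

2002-09-28 07:00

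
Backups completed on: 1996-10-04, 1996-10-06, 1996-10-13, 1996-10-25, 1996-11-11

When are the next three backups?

The spacing grows by 5 each time: 2, 7, 12, 17 days.
Next gap: 22 days. 1996-11-11 + 22 days = 1996-12-03.
Next gap: 27 days. 1996-12-03 + 27 days = 1996-12-30.
Next gap: 32 days. 1996-12-30 + 32 days = 1997-01-31.

1996-12-03, 1996-12-30, 1997-01-31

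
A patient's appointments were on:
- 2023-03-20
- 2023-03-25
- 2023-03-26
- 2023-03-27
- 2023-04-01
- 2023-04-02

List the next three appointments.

The gap pattern 5, 1, 1, 5, 1 repeats every 3 events.
These are the Mondays, Saturdays and Sundays of each week.
The following Monday is 2023-04-03.
Next Saturday: 2023-04-08.
Next Sunday: 2023-04-09.

2023-04-03, 2023-04-08, 2023-04-09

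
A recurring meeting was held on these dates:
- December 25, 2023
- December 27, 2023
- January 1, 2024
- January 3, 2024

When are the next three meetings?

Every event lands on a Monday or Wednesday (gaps cycle 2, 5, 2).
So the schedule is: every Monday and Wednesday.
The following Monday is January 8, 2024.
Next Wednesday: January 10, 2024.
The following Monday is January 15, 2024.

January 8, 2024; January 10, 2024; January 15, 2024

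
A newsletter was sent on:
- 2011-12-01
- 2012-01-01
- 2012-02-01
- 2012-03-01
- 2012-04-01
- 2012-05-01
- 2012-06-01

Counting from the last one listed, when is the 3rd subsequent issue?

Gaps: 31, 31, 29, 31, 30, 31 days — not constant. Every event is on the 1st of the month.
Pattern: the 1st of each month.
July 2012: 2012-07-01.
August 2012: 2012-08-01.
Next: September 2012 → 2012-09-01.

2012-09-01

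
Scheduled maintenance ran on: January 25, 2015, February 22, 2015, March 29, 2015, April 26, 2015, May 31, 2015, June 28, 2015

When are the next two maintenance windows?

July 26, 2015; August 30, 2015

All Sundays; the gaps (28, 35, 28, 35, 28) vary with month length.
This is the last Sunday of each month.
July 2015 ends with Sunday July 26, 2015.
Last Sunday of August 2015: August 30, 2015.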